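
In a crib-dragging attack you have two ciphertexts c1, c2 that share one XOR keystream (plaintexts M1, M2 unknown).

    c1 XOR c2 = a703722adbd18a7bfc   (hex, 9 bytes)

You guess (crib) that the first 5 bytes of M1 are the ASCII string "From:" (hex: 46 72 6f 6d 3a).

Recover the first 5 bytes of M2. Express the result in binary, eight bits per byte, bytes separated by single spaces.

11100001 01110001 00011101 01000111 11100001

Since c1 ⊕ c2 = M1 ⊕ M2, XORing with the guessed M1 bytes yields the corresponding M2 bytes: M2 = (c1 ⊕ c2) ⊕ M1.
a7 xor 46 = e1
03 xor 72 = 71
72 xor 6f = 1d
2a xor 6d = 47
db xor 3a = e1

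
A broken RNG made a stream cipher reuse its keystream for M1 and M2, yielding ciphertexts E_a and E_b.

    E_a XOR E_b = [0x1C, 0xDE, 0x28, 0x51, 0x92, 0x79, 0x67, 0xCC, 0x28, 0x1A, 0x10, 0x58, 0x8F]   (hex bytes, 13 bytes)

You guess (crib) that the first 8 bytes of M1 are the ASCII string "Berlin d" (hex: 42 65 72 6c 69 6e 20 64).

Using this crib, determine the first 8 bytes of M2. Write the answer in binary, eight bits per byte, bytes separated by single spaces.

Since E_a ⊕ E_b = M1 ⊕ M2, XORing with the guessed M1 bytes yields the corresponding M2 bytes: M2 = (E_a ⊕ E_b) ⊕ M1.
1c ⊕ 42 = 5e
de ⊕ 65 = bb
28 ⊕ 72 = 5a
51 ⊕ 6c = 3d
92 ⊕ 69 = fb
79 ⊕ 6e = 17
67 ⊕ 20 = 47
cc ⊕ 64 = a8

01011110 10111011 01011010 00111101 11111011 00010111 01000111 10101000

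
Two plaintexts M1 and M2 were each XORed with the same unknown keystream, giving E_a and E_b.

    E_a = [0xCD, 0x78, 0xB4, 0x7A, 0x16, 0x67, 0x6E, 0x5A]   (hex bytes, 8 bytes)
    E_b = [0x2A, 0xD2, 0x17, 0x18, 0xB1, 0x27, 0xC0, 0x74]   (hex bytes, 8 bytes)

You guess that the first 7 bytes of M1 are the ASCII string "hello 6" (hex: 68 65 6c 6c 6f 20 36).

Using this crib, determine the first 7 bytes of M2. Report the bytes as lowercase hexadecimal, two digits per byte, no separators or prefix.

8fcfcf0ec86098

First, E_a ⊕ E_b = (M1 ⊕ K) ⊕ (M2 ⊕ K) = M1 ⊕ M2, so the key drops out. Then M2 = (M1 ⊕ M2) ⊕ M1 over the first 7 bytes.
byte 0: (cd ⊕ 2a) ⊕ 68 = e7 ⊕ 68 = 8f
byte 1: (78 ⊕ d2) ⊕ 65 = aa ⊕ 65 = cf
byte 2: (b4 ⊕ 17) ⊕ 6c = a3 ⊕ 6c = cf
byte 3: (7a ⊕ 18) ⊕ 6c = 62 ⊕ 6c = 0e
byte 4: (16 ⊕ b1) ⊕ 6f = a7 ⊕ 6f = c8
byte 5: (67 ⊕ 27) ⊕ 20 = 40 ⊕ 20 = 60
byte 6: (6e ⊕ c0) ⊕ 36 = ae ⊕ 36 = 98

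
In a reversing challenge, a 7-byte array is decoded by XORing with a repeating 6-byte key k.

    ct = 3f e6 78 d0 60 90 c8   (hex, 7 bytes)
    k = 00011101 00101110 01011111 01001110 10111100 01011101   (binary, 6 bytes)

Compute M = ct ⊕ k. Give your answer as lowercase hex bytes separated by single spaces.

The 6-byte key repeats, so the effective keystream is 1d 2e 5f 4e bc 5d 1d.
byte 0:  63 xor  29 =  34
byte 1: 230 xor  46 = 200
byte 2: 120 xor  95 =  39
byte 3: 208 xor  78 = 158
byte 4:  96 xor 188 = 220
byte 5: 144 xor  93 = 205
byte 6: 200 xor  29 = 213

22 c8 27 9e dc cd d5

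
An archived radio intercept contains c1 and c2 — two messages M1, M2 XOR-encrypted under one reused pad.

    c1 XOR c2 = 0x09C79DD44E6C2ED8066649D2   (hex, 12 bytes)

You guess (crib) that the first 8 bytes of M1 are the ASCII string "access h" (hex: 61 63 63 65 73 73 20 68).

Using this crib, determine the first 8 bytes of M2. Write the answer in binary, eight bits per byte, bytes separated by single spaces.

Since c1 ⊕ c2 = M1 ⊕ M2, XORing with the guessed M1 bytes yields the corresponding M2 bytes: M2 = (c1 ⊕ c2) ⊕ M1.
00001001 xor 01100001 = 01101000
11000111 xor 01100011 = 10100100
10011101 xor 01100011 = 11111110
11010100 xor 01100101 = 10110001
01001110 xor 01110011 = 00111101
01101100 xor 01110011 = 00011111
00101110 xor 00100000 = 00001110
11011000 xor 01101000 = 10110000

01101000 10100100 11111110 10110001 00111101 00011111 00001110 10110000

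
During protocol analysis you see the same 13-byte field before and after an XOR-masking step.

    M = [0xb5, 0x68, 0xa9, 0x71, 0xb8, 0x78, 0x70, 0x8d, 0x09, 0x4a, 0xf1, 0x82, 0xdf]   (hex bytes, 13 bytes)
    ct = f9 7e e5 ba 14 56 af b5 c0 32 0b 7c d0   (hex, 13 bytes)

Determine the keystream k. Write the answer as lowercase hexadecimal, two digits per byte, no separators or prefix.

Since ct = M ⊕ k, XORing both sides with M gives k = M ⊕ ct.
byte 0: b5 ^ f9 = 4c
byte 1: 68 ^ 7e = 16
byte 2: a9 ^ e5 = 4c
byte 3: 71 ^ ba = cb
byte 4: b8 ^ 14 = ac
byte 5: 78 ^ 56 = 2e
byte 6: 70 ^ af = df
byte 7: 8d ^ b5 = 38
byte 8: 09 ^ c0 = c9
byte 9: 4a ^ 32 = 78
byte 10: f1 ^ 0b = fa
byte 11: 82 ^ 7c = fe
byte 12: df ^ d0 = 0f

4c164ccbac2edf38c978fafe0f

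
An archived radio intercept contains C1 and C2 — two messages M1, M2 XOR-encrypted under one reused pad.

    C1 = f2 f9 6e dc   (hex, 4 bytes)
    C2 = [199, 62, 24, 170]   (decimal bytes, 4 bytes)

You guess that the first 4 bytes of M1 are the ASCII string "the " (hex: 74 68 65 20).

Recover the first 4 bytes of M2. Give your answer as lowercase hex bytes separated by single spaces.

41 af 13 56

First, C1 ⊕ C2 = (M1 ⊕ K) ⊕ (M2 ⊕ K) = M1 ⊕ M2, so the key drops out. Then M2 = (M1 ⊕ M2) ⊕ M1 over the first 4 bytes.
byte 0: (f2 ^ c7) ^ 74 = 35 ^ 74 = 41
byte 1: (f9 ^ 3e) ^ 68 = c7 ^ 68 = af
byte 2: (6e ^ 18) ^ 65 = 76 ^ 65 = 13
byte 3: (dc ^ aa) ^ 20 = 76 ^ 20 = 56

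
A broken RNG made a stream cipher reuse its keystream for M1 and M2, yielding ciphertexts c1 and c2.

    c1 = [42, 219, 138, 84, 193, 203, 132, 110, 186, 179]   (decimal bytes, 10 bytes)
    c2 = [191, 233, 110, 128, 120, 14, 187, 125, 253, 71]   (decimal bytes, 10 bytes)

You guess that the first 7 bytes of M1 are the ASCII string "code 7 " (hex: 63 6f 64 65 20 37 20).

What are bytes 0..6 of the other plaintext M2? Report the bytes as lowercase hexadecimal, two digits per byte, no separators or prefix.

First, c1 ⊕ c2 = (M1 ⊕ K) ⊕ (M2 ⊕ K) = M1 ⊕ M2, so the key drops out. Then M2 = (M1 ⊕ M2) ⊕ M1 over the first 7 bytes.
byte 0: (2a xor bf) xor 63 = 95 xor 63 = f6
byte 1: (db xor e9) xor 6f = 32 xor 6f = 5d
byte 2: (8a xor 6e) xor 64 = e4 xor 64 = 80
byte 3: (54 xor 80) xor 65 = d4 xor 65 = b1
byte 4: (c1 xor 78) xor 20 = b9 xor 20 = 99
byte 5: (cb xor 0e) xor 37 = c5 xor 37 = f2
byte 6: (84 xor bb) xor 20 = 3f xor 20 = 1f

f65d80b199f21f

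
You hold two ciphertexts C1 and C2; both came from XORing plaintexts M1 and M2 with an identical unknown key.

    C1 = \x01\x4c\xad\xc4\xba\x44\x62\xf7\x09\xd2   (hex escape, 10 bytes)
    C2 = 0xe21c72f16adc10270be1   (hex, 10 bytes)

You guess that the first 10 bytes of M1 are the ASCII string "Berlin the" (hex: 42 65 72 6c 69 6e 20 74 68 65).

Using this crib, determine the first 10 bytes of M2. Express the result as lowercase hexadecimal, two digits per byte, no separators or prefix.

First, C1 ⊕ C2 = (M1 ⊕ K) ⊕ (M2 ⊕ K) = M1 ⊕ M2, so the key drops out. Then M2 = (M1 ⊕ M2) ⊕ M1 over the first 10 bytes.
byte 0: (01 ⊕ e2) ⊕ 42 = e3 ⊕ 42 = a1
byte 1: (4c ⊕ 1c) ⊕ 65 = 50 ⊕ 65 = 35
byte 2: (ad ⊕ 72) ⊕ 72 = df ⊕ 72 = ad
byte 3: (c4 ⊕ f1) ⊕ 6c = 35 ⊕ 6c = 59
byte 4: (ba ⊕ 6a) ⊕ 69 = d0 ⊕ 69 = b9
byte 5: (44 ⊕ dc) ⊕ 6e = 98 ⊕ 6e = f6
byte 6: (62 ⊕ 10) ⊕ 20 = 72 ⊕ 20 = 52
byte 7: (f7 ⊕ 27) ⊕ 74 = d0 ⊕ 74 = a4
byte 8: (09 ⊕ 0b) ⊕ 68 = 02 ⊕ 68 = 6a
byte 9: (d2 ⊕ e1) ⊕ 65 = 33 ⊕ 65 = 56

a135ad59b9f652a46a56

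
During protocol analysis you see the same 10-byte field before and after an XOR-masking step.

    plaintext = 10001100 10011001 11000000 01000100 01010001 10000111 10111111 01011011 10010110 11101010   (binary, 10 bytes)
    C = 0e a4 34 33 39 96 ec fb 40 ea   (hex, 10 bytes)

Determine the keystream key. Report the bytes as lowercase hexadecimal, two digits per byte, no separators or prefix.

Since C = plaintext ⊕ key, XORing both sides with plaintext gives key = plaintext ⊕ C.
byte 0: 8c ⊕ 0e = 82
byte 1: 99 ⊕ a4 = 3d
byte 2: c0 ⊕ 34 = f4
byte 3: 44 ⊕ 33 = 77
byte 4: 51 ⊕ 39 = 68
byte 5: 87 ⊕ 96 = 11
byte 6: bf ⊕ ec = 53
byte 7: 5b ⊕ fb = a0
byte 8: 96 ⊕ 40 = d6
byte 9: ea ⊕ ea = 00

823df477681153a0d600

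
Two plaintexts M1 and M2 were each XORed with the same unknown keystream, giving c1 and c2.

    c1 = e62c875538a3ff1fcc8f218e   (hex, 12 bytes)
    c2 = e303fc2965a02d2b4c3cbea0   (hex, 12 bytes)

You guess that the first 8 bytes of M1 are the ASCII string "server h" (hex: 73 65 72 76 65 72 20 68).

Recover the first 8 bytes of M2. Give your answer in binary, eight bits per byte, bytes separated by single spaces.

First, c1 ⊕ c2 = (M1 ⊕ K) ⊕ (M2 ⊕ K) = M1 ⊕ M2, so the key drops out. Then M2 = (M1 ⊕ M2) ⊕ M1 over the first 8 bytes.
byte 0: (e6 xor e3) xor 73 = 05 xor 73 = 76
byte 1: (2c xor 03) xor 65 = 2f xor 65 = 4a
byte 2: (87 xor fc) xor 72 = 7b xor 72 = 09
byte 3: (55 xor 29) xor 76 = 7c xor 76 = 0a
byte 4: (38 xor 65) xor 65 = 5d xor 65 = 38
byte 5: (a3 xor a0) xor 72 = 03 xor 72 = 71
byte 6: (ff xor 2d) xor 20 = d2 xor 20 = f2
byte 7: (1f xor 2b) xor 68 = 34 xor 68 = 5c

01110110 01001010 00001001 00001010 00111000 01110001 11110010 01011100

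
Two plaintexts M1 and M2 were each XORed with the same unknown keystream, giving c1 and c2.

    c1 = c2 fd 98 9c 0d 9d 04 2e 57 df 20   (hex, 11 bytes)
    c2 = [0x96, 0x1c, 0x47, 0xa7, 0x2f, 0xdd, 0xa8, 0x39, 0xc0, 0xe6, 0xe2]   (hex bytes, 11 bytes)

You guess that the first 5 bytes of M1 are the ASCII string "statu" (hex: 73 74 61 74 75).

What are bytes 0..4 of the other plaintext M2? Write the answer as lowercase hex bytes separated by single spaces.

27 95 be 4f 57

First, c1 ⊕ c2 = (M1 ⊕ K) ⊕ (M2 ⊕ K) = M1 ⊕ M2, so the key drops out. Then M2 = (M1 ⊕ M2) ⊕ M1 over the first 5 bytes.
byte 0: (c2 xor 96) xor 73 = 54 xor 73 = 27
byte 1: (fd xor 1c) xor 74 = e1 xor 74 = 95
byte 2: (98 xor 47) xor 61 = df xor 61 = be
byte 3: (9c xor a7) xor 74 = 3b xor 74 = 4f
byte 4: (0d xor 2f) xor 75 = 22 xor 75 = 57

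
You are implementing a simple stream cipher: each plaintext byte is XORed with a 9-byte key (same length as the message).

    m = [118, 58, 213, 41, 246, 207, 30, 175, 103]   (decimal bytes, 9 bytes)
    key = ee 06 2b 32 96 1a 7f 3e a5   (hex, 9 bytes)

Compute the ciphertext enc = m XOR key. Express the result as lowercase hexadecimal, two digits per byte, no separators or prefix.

XOR is its own inverse, so applying the key byte-wise gives the result directly.
byte 0: 76 ^ ee = 98
byte 1: 3a ^ 06 = 3c
byte 2: d5 ^ 2b = fe
byte 3: 29 ^ 32 = 1b
byte 4: f6 ^ 96 = 60
byte 5: cf ^ 1a = d5
byte 6: 1e ^ 7f = 61
byte 7: af ^ 3e = 91
byte 8: 67 ^ a5 = c2

983cfe1b60d56191c2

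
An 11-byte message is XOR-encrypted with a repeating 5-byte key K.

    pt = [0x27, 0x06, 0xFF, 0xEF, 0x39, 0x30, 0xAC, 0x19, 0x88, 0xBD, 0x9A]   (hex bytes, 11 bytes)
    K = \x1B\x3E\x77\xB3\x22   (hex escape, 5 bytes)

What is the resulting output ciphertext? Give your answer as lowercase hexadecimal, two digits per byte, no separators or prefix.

The 5-byte key repeats, so the effective keystream is 1b 3e 77 b3 22 1b 3e 77 b3 22 1b.
byte 0:  39 xor  27 =  60
byte 1:   6 xor  62 =  56
byte 2: 255 xor 119 = 136
byte 3: 239 xor 179 =  92
byte 4:  57 xor  34 =  27
byte 5:  48 xor  27 =  43
byte 6: 172 xor  62 = 146
byte 7:  25 xor 119 = 110
byte 8: 136 xor 179 =  59
byte 9: 189 xor  34 = 159
byte 10: 154 xor  27 = 129

3c38885c1b2b926e3b9f81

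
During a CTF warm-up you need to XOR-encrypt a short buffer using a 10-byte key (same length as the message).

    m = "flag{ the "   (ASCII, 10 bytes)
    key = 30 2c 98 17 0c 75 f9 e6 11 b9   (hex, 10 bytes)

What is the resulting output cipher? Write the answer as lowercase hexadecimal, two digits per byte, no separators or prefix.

66 xor 30 = 56
6c xor 2c = 40
61 xor 98 = f9
67 xor 17 = 70
7b xor 0c = 77
20 xor 75 = 55
74 xor f9 = 8d
68 xor e6 = 8e
65 xor 11 = 74
20 xor b9 = 99

5640f97077558d8e7499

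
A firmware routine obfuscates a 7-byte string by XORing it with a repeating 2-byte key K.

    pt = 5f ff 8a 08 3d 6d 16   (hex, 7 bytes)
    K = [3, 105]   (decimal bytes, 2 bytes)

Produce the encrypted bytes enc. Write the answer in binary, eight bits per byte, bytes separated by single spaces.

01011100 10010110 10001001 01100001 00111110 00000100 00010101

The 2-byte key repeats, so the effective keystream is 03 69 03 69 03 69 03.
byte 0: 5f ⊕ 03 = 5c
byte 1: ff ⊕ 69 = 96
byte 2: 8a ⊕ 03 = 89
byte 3: 08 ⊕ 69 = 61
byte 4: 3d ⊕ 03 = 3e
byte 5: 6d ⊕ 69 = 04
byte 6: 16 ⊕ 03 = 15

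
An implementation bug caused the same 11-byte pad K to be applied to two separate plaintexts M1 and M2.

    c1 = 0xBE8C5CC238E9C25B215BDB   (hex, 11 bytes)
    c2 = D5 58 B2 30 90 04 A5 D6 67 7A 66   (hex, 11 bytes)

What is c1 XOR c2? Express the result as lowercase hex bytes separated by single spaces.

c1 ⊕ c2 = (M1 ⊕ K) ⊕ (M2 ⊕ K) = M1 ⊕ M2 — the shared key cancels under XOR.
be xor d5 = 6b
8c xor 58 = d4
5c xor b2 = ee
c2 xor 30 = f2
38 xor 90 = a8
e9 xor 04 = ed
c2 xor a5 = 67
5b xor d6 = 8d
21 xor 67 = 46
5b xor 7a = 21
db xor 66 = bd

6b d4 ee f2 a8 ed 67 8d 46 21 bd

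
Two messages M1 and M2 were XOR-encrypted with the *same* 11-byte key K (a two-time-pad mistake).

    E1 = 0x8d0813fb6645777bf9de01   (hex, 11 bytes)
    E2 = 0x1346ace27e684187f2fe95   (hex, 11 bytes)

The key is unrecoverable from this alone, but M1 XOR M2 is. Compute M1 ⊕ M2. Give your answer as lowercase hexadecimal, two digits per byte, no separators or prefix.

E1 ⊕ E2 = (M1 ⊕ K) ⊕ (M2 ⊕ K) = M1 ⊕ M2 — the shared key cancels under XOR.
141 ^  19 = 158
  8 ^  70 =  78
 19 ^ 172 = 191
251 ^ 226 =  25
102 ^ 126 =  24
 69 ^ 104 =  45
119 ^  65 =  54
123 ^ 135 = 252
249 ^ 242 =  11
222 ^ 254 =  32
  1 ^ 149 = 148

9e4ebf19182d36fc0b2094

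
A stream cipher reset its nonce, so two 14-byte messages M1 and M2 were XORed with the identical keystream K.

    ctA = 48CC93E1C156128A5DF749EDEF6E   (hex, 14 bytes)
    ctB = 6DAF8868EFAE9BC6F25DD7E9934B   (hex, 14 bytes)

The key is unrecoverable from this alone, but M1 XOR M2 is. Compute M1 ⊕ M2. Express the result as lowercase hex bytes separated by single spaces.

25 63 1b 89 2e f8 89 4c af aa 9e 04 7c 25

ctA ⊕ ctB = (M1 ⊕ K) ⊕ (M2 ⊕ K) = M1 ⊕ M2 — the shared key cancels under XOR.
48 ⊕ 6d = 25
cc ⊕ af = 63
93 ⊕ 88 = 1b
e1 ⊕ 68 = 89
c1 ⊕ ef = 2e
56 ⊕ ae = f8
12 ⊕ 9b = 89
8a ⊕ c6 = 4c
5d ⊕ f2 = af
f7 ⊕ 5d = aa
49 ⊕ d7 = 9e
ed ⊕ e9 = 04
ef ⊕ 93 = 7c
6e ⊕ 4b = 25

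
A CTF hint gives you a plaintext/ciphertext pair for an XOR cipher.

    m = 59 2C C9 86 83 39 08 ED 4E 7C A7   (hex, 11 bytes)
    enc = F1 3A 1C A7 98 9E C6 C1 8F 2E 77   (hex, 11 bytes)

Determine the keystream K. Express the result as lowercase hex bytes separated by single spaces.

Since enc = m ⊕ K, XORing both sides with m gives K = m ⊕ enc.
 89 ⊕ 241 = 168
 44 ⊕  58 =  22
201 ⊕  28 = 213
134 ⊕ 167 =  33
131 ⊕ 152 =  27
 57 ⊕ 158 = 167
  8 ⊕ 198 = 206
237 ⊕ 193 =  44
 78 ⊕ 143 = 193
124 ⊕  46 =  82
167 ⊕ 119 = 208

a8 16 d5 21 1b a7 ce 2c c1 52 d0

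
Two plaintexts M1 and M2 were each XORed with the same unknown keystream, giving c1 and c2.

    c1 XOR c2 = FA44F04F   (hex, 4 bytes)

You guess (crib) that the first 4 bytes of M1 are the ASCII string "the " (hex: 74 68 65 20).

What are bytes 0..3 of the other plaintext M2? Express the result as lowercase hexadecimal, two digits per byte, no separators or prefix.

Since c1 ⊕ c2 = M1 ⊕ M2, XORing with the guessed M1 bytes yields the corresponding M2 bytes: M2 = (c1 ⊕ c2) ⊕ M1.
byte 0: 250 ⊕ 116 = 142
byte 1:  68 ⊕ 104 =  44
byte 2: 240 ⊕ 101 = 149
byte 3:  79 ⊕  32 = 111

8e2c956f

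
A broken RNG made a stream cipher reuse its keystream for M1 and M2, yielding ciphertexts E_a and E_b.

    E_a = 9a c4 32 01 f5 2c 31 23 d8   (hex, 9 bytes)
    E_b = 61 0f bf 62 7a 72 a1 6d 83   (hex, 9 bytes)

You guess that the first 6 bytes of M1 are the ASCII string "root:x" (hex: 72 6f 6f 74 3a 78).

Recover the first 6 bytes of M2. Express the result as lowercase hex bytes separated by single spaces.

First, E_a ⊕ E_b = (M1 ⊕ K) ⊕ (M2 ⊕ K) = M1 ⊕ M2, so the key drops out. Then M2 = (M1 ⊕ M2) ⊕ M1 over the first 6 bytes.
byte 0: (9a xor 61) xor 72 = fb xor 72 = 89
byte 1: (c4 xor 0f) xor 6f = cb xor 6f = a4
byte 2: (32 xor bf) xor 6f = 8d xor 6f = e2
byte 3: (01 xor 62) xor 74 = 63 xor 74 = 17
byte 4: (f5 xor 7a) xor 3a = 8f xor 3a = b5
byte 5: (2c xor 72) xor 78 = 5e xor 78 = 26

89 a4 e2 17 b5 26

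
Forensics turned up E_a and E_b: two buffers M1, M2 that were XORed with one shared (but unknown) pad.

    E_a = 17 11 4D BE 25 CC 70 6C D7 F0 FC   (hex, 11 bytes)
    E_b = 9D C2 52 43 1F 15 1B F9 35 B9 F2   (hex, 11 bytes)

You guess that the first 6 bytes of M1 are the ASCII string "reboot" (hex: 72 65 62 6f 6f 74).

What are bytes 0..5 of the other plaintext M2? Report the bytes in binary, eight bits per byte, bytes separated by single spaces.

11111000 10110110 01111101 10010010 01010101 10101101

First, E_a ⊕ E_b = (M1 ⊕ K) ⊕ (M2 ⊕ K) = M1 ⊕ M2, so the key drops out. Then M2 = (M1 ⊕ M2) ⊕ M1 over the first 6 bytes.
byte 0: (17 ^ 9d) ^ 72 = 8a ^ 72 = f8
byte 1: (11 ^ c2) ^ 65 = d3 ^ 65 = b6
byte 2: (4d ^ 52) ^ 62 = 1f ^ 62 = 7d
byte 3: (be ^ 43) ^ 6f = fd ^ 6f = 92
byte 4: (25 ^ 1f) ^ 6f = 3a ^ 6f = 55
byte 5: (cc ^ 15) ^ 74 = d9 ^ 74 = ad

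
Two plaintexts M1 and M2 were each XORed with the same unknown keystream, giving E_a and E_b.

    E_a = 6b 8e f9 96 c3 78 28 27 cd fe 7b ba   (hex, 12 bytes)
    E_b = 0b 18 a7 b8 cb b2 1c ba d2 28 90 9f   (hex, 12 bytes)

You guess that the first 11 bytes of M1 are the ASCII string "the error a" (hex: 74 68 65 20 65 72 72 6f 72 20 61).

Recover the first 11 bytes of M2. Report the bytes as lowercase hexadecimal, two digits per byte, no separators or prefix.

14fe3b0e6db846f26df68a

First, E_a ⊕ E_b = (M1 ⊕ K) ⊕ (M2 ⊕ K) = M1 ⊕ M2, so the key drops out. Then M2 = (M1 ⊕ M2) ⊕ M1 over the first 11 bytes.
byte 0: (6b ^ 0b) ^ 74 = 60 ^ 74 = 14
byte 1: (8e ^ 18) ^ 68 = 96 ^ 68 = fe
byte 2: (f9 ^ a7) ^ 65 = 5e ^ 65 = 3b
byte 3: (96 ^ b8) ^ 20 = 2e ^ 20 = 0e
byte 4: (c3 ^ cb) ^ 65 = 08 ^ 65 = 6d
byte 5: (78 ^ b2) ^ 72 = ca ^ 72 = b8
byte 6: (28 ^ 1c) ^ 72 = 34 ^ 72 = 46
byte 7: (27 ^ ba) ^ 6f = 9d ^ 6f = f2
byte 8: (cd ^ d2) ^ 72 = 1f ^ 72 = 6d
byte 9: (fe ^ 28) ^ 20 = d6 ^ 20 = f6
byte 10: (7b ^ 90) ^ 61 = eb ^ 61 = 8a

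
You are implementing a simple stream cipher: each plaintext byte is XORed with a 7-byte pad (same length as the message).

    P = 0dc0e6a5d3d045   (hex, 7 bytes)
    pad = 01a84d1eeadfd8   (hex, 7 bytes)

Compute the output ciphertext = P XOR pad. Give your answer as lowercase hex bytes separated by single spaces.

0c 68 ab bb 39 0f 9d

XOR is its own inverse, so applying the key byte-wise gives the result directly.
 13 ⊕   1 =  12
192 ⊕ 168 = 104
230 ⊕  77 = 171
165 ⊕  30 = 187
211 ⊕ 234 =  57
208 ⊕ 223 =  15
 69 ⊕ 216 = 157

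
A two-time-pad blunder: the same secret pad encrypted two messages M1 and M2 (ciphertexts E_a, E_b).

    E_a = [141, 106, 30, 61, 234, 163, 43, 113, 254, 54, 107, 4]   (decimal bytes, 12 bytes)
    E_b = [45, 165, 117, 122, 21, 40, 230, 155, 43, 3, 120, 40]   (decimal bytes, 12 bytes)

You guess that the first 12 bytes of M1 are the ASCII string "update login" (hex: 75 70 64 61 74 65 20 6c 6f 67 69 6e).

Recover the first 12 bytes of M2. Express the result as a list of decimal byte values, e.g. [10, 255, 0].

First, E_a ⊕ E_b = (M1 ⊕ K) ⊕ (M2 ⊕ K) = M1 ⊕ M2, so the key drops out. Then M2 = (M1 ⊕ M2) ⊕ M1 over the first 12 bytes.
byte 0: (8d xor 2d) xor 75 = a0 xor 75 = d5
byte 1: (6a xor a5) xor 70 = cf xor 70 = bf
byte 2: (1e xor 75) xor 64 = 6b xor 64 = 0f
byte 3: (3d xor 7a) xor 61 = 47 xor 61 = 26
byte 4: (ea xor 15) xor 74 = ff xor 74 = 8b
byte 5: (a3 xor 28) xor 65 = 8b xor 65 = ee
byte 6: (2b xor e6) xor 20 = cd xor 20 = ed
byte 7: (71 xor 9b) xor 6c = ea xor 6c = 86
byte 8: (fe xor 2b) xor 6f = d5 xor 6f = ba
byte 9: (36 xor 03) xor 67 = 35 xor 67 = 52
byte 10: (6b xor 78) xor 69 = 13 xor 69 = 7a
byte 11: (04 xor 28) xor 6e = 2c xor 6e = 42

[213, 191, 15, 38, 139, 238, 237, 134, 186, 82, 122, 66]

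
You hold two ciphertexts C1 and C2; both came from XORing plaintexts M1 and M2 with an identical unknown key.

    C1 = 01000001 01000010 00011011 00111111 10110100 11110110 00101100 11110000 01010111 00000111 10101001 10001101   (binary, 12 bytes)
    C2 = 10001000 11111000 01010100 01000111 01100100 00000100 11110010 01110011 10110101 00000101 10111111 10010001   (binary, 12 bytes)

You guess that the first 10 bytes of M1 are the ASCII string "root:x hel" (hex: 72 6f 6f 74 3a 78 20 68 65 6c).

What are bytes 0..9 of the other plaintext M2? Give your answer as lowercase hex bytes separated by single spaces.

bb d5 20 0c ea 8a fe eb 87 6e

First, C1 ⊕ C2 = (M1 ⊕ K) ⊕ (M2 ⊕ K) = M1 ⊕ M2, so the key drops out. Then M2 = (M1 ⊕ M2) ⊕ M1 over the first 10 bytes.
byte 0: (41 ^ 88) ^ 72 = c9 ^ 72 = bb
byte 1: (42 ^ f8) ^ 6f = ba ^ 6f = d5
byte 2: (1b ^ 54) ^ 6f = 4f ^ 6f = 20
byte 3: (3f ^ 47) ^ 74 = 78 ^ 74 = 0c
byte 4: (b4 ^ 64) ^ 3a = d0 ^ 3a = ea
byte 5: (f6 ^ 04) ^ 78 = f2 ^ 78 = 8a
byte 6: (2c ^ f2) ^ 20 = de ^ 20 = fe
byte 7: (f0 ^ 73) ^ 68 = 83 ^ 68 = eb
byte 8: (57 ^ b5) ^ 65 = e2 ^ 65 = 87
byte 9: (07 ^ 05) ^ 6c = 02 ^ 6c = 6e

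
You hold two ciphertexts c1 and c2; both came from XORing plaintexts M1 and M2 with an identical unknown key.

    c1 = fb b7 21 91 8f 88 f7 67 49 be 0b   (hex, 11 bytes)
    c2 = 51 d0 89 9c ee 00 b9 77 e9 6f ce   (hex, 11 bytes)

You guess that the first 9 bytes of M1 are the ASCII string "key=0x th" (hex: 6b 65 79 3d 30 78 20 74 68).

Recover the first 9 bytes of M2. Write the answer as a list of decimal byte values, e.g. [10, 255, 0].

First, c1 ⊕ c2 = (M1 ⊕ K) ⊕ (M2 ⊕ K) = M1 ⊕ M2, so the key drops out. Then M2 = (M1 ⊕ M2) ⊕ M1 over the first 9 bytes.
byte 0: (fb ^ 51) ^ 6b = aa ^ 6b = c1
byte 1: (b7 ^ d0) ^ 65 = 67 ^ 65 = 02
byte 2: (21 ^ 89) ^ 79 = a8 ^ 79 = d1
byte 3: (91 ^ 9c) ^ 3d = 0d ^ 3d = 30
byte 4: (8f ^ ee) ^ 30 = 61 ^ 30 = 51
byte 5: (88 ^ 00) ^ 78 = 88 ^ 78 = f0
byte 6: (f7 ^ b9) ^ 20 = 4e ^ 20 = 6e
byte 7: (67 ^ 77) ^ 74 = 10 ^ 74 = 64
byte 8: (49 ^ e9) ^ 68 = a0 ^ 68 = c8

[193, 2, 209, 48, 81, 240, 110, 100, 200]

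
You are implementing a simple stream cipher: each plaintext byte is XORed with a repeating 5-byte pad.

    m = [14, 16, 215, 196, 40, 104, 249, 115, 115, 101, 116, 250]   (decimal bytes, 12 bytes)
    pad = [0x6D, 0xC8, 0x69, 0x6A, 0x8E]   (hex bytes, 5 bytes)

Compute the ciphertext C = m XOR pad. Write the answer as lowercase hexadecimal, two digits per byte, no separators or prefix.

63d8beaea605311a19eb1932

The 5-byte key repeats, so the effective keystream is 6d c8 69 6a 8e 6d c8 69 6a 8e 6d c8.
byte 0: 0e xor 6d = 63
byte 1: 10 xor c8 = d8
byte 2: d7 xor 69 = be
byte 3: c4 xor 6a = ae
byte 4: 28 xor 8e = a6
byte 5: 68 xor 6d = 05
byte 6: f9 xor c8 = 31
byte 7: 73 xor 69 = 1a
byte 8: 73 xor 6a = 19
byte 9: 65 xor 8e = eb
byte 10: 74 xor 6d = 19
byte 11: fa xor c8 = 32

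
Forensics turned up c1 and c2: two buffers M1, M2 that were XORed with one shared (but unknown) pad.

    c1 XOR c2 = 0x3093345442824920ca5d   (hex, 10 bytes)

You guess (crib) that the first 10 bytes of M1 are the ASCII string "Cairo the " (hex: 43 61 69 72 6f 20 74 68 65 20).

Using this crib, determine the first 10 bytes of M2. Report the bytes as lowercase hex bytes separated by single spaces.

Since c1 ⊕ c2 = M1 ⊕ M2, XORing with the guessed M1 bytes yields the corresponding M2 bytes: M2 = (c1 ⊕ c2) ⊕ M1.
byte 0: 30 ⊕ 43 = 73
byte 1: 93 ⊕ 61 = f2
byte 2: 34 ⊕ 69 = 5d
byte 3: 54 ⊕ 72 = 26
byte 4: 42 ⊕ 6f = 2d
byte 5: 82 ⊕ 20 = a2
byte 6: 49 ⊕ 74 = 3d
byte 7: 20 ⊕ 68 = 48
byte 8: ca ⊕ 65 = af
byte 9: 5d ⊕ 20 = 7d

73 f2 5d 26 2d a2 3d 48 af 7d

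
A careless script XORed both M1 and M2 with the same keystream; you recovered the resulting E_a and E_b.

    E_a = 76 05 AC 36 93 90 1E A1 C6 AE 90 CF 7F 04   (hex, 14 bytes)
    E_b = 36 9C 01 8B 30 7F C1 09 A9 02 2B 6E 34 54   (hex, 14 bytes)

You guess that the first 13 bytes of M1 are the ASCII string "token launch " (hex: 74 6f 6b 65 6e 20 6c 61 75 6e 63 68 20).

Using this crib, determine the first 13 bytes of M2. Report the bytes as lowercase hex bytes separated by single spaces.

34 f6 c6 d8 cd cf b3 c9 1a c2 d8 c9 6b

First, E_a ⊕ E_b = (M1 ⊕ K) ⊕ (M2 ⊕ K) = M1 ⊕ M2, so the key drops out. Then M2 = (M1 ⊕ M2) ⊕ M1 over the first 13 bytes.
byte 0: (76 XOR 36) XOR 74 = 40 XOR 74 = 34
byte 1: (05 XOR 9c) XOR 6f = 99 XOR 6f = f6
byte 2: (ac XOR 01) XOR 6b = ad XOR 6b = c6
byte 3: (36 XOR 8b) XOR 65 = bd XOR 65 = d8
byte 4: (93 XOR 30) XOR 6e = a3 XOR 6e = cd
byte 5: (90 XOR 7f) XOR 20 = ef XOR 20 = cf
byte 6: (1e XOR c1) XOR 6c = df XOR 6c = b3
byte 7: (a1 XOR 09) XOR 61 = a8 XOR 61 = c9
byte 8: (c6 XOR a9) XOR 75 = 6f XOR 75 = 1a
byte 9: (ae XOR 02) XOR 6e = ac XOR 6e = c2
byte 10: (90 XOR 2b) XOR 63 = bb XOR 63 = d8
byte 11: (cf XOR 6e) XOR 68 = a1 XOR 68 = c9
byte 12: (7f XOR 34) XOR 20 = 4b XOR 20 = 6b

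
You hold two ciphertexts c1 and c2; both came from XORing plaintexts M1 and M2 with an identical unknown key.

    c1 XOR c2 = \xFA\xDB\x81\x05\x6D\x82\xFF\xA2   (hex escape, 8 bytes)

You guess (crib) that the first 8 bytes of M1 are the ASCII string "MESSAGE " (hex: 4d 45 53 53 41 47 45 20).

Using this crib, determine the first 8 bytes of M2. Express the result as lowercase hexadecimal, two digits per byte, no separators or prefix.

b79ed2562cc5ba82

Since c1 ⊕ c2 = M1 ⊕ M2, XORing with the guessed M1 bytes yields the corresponding M2 bytes: M2 = (c1 ⊕ c2) ⊕ M1.
fa XOR 4d = b7
db XOR 45 = 9e
81 XOR 53 = d2
05 XOR 53 = 56
6d XOR 41 = 2c
82 XOR 47 = c5
ff XOR 45 = ba
a2 XOR 20 = 82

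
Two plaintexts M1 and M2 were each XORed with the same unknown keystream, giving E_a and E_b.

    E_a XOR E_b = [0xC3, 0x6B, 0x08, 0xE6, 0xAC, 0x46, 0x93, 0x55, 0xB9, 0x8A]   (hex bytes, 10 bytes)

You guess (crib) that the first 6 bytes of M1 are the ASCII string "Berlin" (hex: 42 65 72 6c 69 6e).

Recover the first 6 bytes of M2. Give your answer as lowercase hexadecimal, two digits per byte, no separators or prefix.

810e7a8ac528

Since E_a ⊕ E_b = M1 ⊕ M2, XORing with the guessed M1 bytes yields the corresponding M2 bytes: M2 = (E_a ⊕ E_b) ⊕ M1.
c3 ⊕ 42 = 81
6b ⊕ 65 = 0e
08 ⊕ 72 = 7a
e6 ⊕ 6c = 8a
ac ⊕ 69 = c5
46 ⊕ 6e = 28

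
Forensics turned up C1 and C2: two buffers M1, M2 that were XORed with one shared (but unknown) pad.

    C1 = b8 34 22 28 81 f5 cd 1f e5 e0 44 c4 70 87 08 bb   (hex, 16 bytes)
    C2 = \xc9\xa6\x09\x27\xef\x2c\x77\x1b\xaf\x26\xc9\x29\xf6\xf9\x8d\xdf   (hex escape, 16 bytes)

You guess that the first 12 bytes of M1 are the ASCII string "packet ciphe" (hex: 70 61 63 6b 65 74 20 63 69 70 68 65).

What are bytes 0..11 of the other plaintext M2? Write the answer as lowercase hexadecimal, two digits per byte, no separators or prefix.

01f348640bad9a6723b6e588

First, C1 ⊕ C2 = (M1 ⊕ K) ⊕ (M2 ⊕ K) = M1 ⊕ M2, so the key drops out. Then M2 = (M1 ⊕ M2) ⊕ M1 over the first 12 bytes.
byte 0: (b8 ^ c9) ^ 70 = 71 ^ 70 = 01
byte 1: (34 ^ a6) ^ 61 = 92 ^ 61 = f3
byte 2: (22 ^ 09) ^ 63 = 2b ^ 63 = 48
byte 3: (28 ^ 27) ^ 6b = 0f ^ 6b = 64
byte 4: (81 ^ ef) ^ 65 = 6e ^ 65 = 0b
byte 5: (f5 ^ 2c) ^ 74 = d9 ^ 74 = ad
byte 6: (cd ^ 77) ^ 20 = ba ^ 20 = 9a
byte 7: (1f ^ 1b) ^ 63 = 04 ^ 63 = 67
byte 8: (e5 ^ af) ^ 69 = 4a ^ 69 = 23
byte 9: (e0 ^ 26) ^ 70 = c6 ^ 70 = b6
byte 10: (44 ^ c9) ^ 68 = 8d ^ 68 = e5
byte 11: (c4 ^ 29) ^ 65 = ed ^ 65 = 88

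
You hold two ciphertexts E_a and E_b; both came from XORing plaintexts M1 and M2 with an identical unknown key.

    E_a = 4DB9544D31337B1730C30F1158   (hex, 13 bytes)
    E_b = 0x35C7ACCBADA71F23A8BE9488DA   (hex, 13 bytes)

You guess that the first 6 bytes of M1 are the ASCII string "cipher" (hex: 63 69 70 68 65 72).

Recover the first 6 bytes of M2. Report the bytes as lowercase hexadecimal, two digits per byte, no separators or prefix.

First, E_a ⊕ E_b = (M1 ⊕ K) ⊕ (M2 ⊕ K) = M1 ⊕ M2, so the key drops out. Then M2 = (M1 ⊕ M2) ⊕ M1 over the first 6 bytes.
byte 0: (4d xor 35) xor 63 = 78 xor 63 = 1b
byte 1: (b9 xor c7) xor 69 = 7e xor 69 = 17
byte 2: (54 xor ac) xor 70 = f8 xor 70 = 88
byte 3: (4d xor cb) xor 68 = 86 xor 68 = ee
byte 4: (31 xor ad) xor 65 = 9c xor 65 = f9
byte 5: (33 xor a7) xor 72 = 94 xor 72 = e6

1b1788eef9e6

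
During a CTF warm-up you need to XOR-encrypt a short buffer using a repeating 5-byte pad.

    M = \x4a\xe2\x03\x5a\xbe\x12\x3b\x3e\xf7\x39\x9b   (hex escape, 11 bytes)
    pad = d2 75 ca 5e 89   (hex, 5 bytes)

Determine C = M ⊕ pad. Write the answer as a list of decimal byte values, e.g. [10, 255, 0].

The 5-byte key repeats, so the effective keystream is d2 75 ca 5e 89 d2 75 ca 5e 89 d2.
byte 0: 4a ^ d2 = 98
byte 1: e2 ^ 75 = 97
byte 2: 03 ^ ca = c9
byte 3: 5a ^ 5e = 04
byte 4: be ^ 89 = 37
byte 5: 12 ^ d2 = c0
byte 6: 3b ^ 75 = 4e
byte 7: 3e ^ ca = f4
byte 8: f7 ^ 5e = a9
byte 9: 39 ^ 89 = b0
byte 10: 9b ^ d2 = 49

[152, 151, 201, 4, 55, 192, 78, 244, 169, 176, 73]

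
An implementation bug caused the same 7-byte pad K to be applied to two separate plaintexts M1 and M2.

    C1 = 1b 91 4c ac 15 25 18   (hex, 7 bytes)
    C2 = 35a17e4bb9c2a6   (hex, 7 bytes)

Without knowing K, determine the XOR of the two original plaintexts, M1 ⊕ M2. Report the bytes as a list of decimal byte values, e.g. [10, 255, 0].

[46, 48, 50, 231, 172, 231, 190]

C1 ⊕ C2 = (M1 ⊕ K) ⊕ (M2 ⊕ K) = M1 ⊕ M2 — the shared key cancels under XOR.
 27 XOR  53 =  46
145 XOR 161 =  48
 76 XOR 126 =  50
172 XOR  75 = 231
 21 XOR 185 = 172
 37 XOR 194 = 231
 24 XOR 166 = 190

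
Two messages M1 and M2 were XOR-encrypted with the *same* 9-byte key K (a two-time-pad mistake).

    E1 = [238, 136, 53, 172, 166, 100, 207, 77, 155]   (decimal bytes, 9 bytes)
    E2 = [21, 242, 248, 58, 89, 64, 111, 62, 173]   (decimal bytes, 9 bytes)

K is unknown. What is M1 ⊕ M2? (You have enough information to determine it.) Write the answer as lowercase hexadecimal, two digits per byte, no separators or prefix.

E1 ⊕ E2 = (M1 ⊕ K) ⊕ (M2 ⊕ K) = M1 ⊕ M2 — the shared key cancels under XOR.
11101110 xor 00010101 = 11111011
10001000 xor 11110010 = 01111010
00110101 xor 11111000 = 11001101
10101100 xor 00111010 = 10010110
10100110 xor 01011001 = 11111111
01100100 xor 01000000 = 00100100
11001111 xor 01101111 = 10100000
01001101 xor 00111110 = 01110011
10011011 xor 10101101 = 00110110

fb7acd96ff24a07336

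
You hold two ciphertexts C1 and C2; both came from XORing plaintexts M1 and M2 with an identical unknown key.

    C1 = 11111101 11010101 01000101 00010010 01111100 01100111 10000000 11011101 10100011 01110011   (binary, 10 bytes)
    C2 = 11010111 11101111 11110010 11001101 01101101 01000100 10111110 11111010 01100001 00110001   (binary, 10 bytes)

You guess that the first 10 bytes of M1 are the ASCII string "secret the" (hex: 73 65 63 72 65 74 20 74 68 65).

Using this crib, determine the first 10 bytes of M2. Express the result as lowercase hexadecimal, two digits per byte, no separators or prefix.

First, C1 ⊕ C2 = (M1 ⊕ K) ⊕ (M2 ⊕ K) = M1 ⊕ M2, so the key drops out. Then M2 = (M1 ⊕ M2) ⊕ M1 over the first 10 bytes.
byte 0: (fd xor d7) xor 73 = 2a xor 73 = 59
byte 1: (d5 xor ef) xor 65 = 3a xor 65 = 5f
byte 2: (45 xor f2) xor 63 = b7 xor 63 = d4
byte 3: (12 xor cd) xor 72 = df xor 72 = ad
byte 4: (7c xor 6d) xor 65 = 11 xor 65 = 74
byte 5: (67 xor 44) xor 74 = 23 xor 74 = 57
byte 6: (80 xor be) xor 20 = 3e xor 20 = 1e
byte 7: (dd xor fa) xor 74 = 27 xor 74 = 53
byte 8: (a3 xor 61) xor 68 = c2 xor 68 = aa
byte 9: (73 xor 31) xor 65 = 42 xor 65 = 27

595fd4ad74571e53aa27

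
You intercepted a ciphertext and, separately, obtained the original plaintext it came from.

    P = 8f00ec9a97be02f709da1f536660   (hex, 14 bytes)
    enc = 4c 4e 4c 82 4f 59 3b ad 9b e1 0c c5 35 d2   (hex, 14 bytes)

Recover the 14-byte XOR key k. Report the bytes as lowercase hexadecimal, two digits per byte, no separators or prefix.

c34ea018d8e7395a923b139653b2

Since enc = P ⊕ k, XORing both sides with P gives k = P ⊕ enc.
10001111 xor 01001100 = 11000011
00000000 xor 01001110 = 01001110
11101100 xor 01001100 = 10100000
10011010 xor 10000010 = 00011000
10010111 xor 01001111 = 11011000
10111110 xor 01011001 = 11100111
00000010 xor 00111011 = 00111001
11110111 xor 10101101 = 01011010
00001001 xor 10011011 = 10010010
11011010 xor 11100001 = 00111011
00011111 xor 00001100 = 00010011
01010011 xor 11000101 = 10010110
01100110 xor 00110101 = 01010011
01100000 xor 11010010 = 10110010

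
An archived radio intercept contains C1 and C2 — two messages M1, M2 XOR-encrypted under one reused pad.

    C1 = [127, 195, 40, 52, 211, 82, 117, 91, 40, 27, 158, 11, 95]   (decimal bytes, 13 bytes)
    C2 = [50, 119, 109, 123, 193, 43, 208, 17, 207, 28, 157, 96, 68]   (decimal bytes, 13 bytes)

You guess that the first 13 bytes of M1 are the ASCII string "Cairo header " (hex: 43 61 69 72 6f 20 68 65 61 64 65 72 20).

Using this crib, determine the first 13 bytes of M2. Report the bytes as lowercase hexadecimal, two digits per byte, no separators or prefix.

First, C1 ⊕ C2 = (M1 ⊕ K) ⊕ (M2 ⊕ K) = M1 ⊕ M2, so the key drops out. Then M2 = (M1 ⊕ M2) ⊕ M1 over the first 13 bytes.
byte 0: (7f XOR 32) XOR 43 = 4d XOR 43 = 0e
byte 1: (c3 XOR 77) XOR 61 = b4 XOR 61 = d5
byte 2: (28 XOR 6d) XOR 69 = 45 XOR 69 = 2c
byte 3: (34 XOR 7b) XOR 72 = 4f XOR 72 = 3d
byte 4: (d3 XOR c1) XOR 6f = 12 XOR 6f = 7d
byte 5: (52 XOR 2b) XOR 20 = 79 XOR 20 = 59
byte 6: (75 XOR d0) XOR 68 = a5 XOR 68 = cd
byte 7: (5b XOR 11) XOR 65 = 4a XOR 65 = 2f
byte 8: (28 XOR cf) XOR 61 = e7 XOR 61 = 86
byte 9: (1b XOR 1c) XOR 64 = 07 XOR 64 = 63
byte 10: (9e XOR 9d) XOR 65 = 03 XOR 65 = 66
byte 11: (0b XOR 60) XOR 72 = 6b XOR 72 = 19
byte 12: (5f XOR 44) XOR 20 = 1b XOR 20 = 3b

0ed52c3d7d59cd2f866366193b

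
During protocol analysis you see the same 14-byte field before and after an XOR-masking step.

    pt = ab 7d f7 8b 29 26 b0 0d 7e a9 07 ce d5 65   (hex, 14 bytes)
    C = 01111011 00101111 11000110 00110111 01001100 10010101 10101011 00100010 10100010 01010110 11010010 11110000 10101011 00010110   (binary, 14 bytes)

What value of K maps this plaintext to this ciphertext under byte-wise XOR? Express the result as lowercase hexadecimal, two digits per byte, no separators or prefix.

d05231bc65b31b2fdcffd53e7e73

Since C = pt ⊕ K, XORing both sides with pt gives K = pt ⊕ C.
171 ⊕ 123 = 208
125 ⊕  47 =  82
247 ⊕ 198 =  49
139 ⊕  55 = 188
 41 ⊕  76 = 101
 38 ⊕ 149 = 179
176 ⊕ 171 =  27
 13 ⊕  34 =  47
126 ⊕ 162 = 220
169 ⊕  86 = 255
  7 ⊕ 210 = 213
206 ⊕ 240 =  62
213 ⊕ 171 = 126
101 ⊕  22 = 115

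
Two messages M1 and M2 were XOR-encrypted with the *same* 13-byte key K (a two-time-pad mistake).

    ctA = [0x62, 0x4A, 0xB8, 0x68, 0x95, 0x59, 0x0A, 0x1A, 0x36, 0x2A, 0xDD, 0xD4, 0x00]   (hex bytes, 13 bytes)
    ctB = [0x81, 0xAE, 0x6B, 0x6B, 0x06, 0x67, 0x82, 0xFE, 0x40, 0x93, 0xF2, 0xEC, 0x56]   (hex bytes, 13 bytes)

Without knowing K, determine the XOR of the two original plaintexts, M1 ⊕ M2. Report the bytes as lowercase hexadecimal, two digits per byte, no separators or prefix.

ctA ⊕ ctB = (M1 ⊕ K) ⊕ (M2 ⊕ K) = M1 ⊕ M2 — the shared key cancels under XOR.
byte 0: 62 XOR 81 = e3
byte 1: 4a XOR ae = e4
byte 2: b8 XOR 6b = d3
byte 3: 68 XOR 6b = 03
byte 4: 95 XOR 06 = 93
byte 5: 59 XOR 67 = 3e
byte 6: 0a XOR 82 = 88
byte 7: 1a XOR fe = e4
byte 8: 36 XOR 40 = 76
byte 9: 2a XOR 93 = b9
byte 10: dd XOR f2 = 2f
byte 11: d4 XOR ec = 38
byte 12: 00 XOR 56 = 56

e3e4d303933e88e476b92f3856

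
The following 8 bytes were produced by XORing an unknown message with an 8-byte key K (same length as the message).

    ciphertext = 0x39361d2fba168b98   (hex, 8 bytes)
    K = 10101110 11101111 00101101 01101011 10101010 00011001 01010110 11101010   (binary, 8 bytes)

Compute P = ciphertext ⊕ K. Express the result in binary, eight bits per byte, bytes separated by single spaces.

10010111 11011001 00110000 01000100 00010000 00001111 11011101 01110010

XOR is its own inverse, so applying the key byte-wise gives the result directly.
39 xor ae = 97
36 xor ef = d9
1d xor 2d = 30
2f xor 6b = 44
ba xor aa = 10
16 xor 19 = 0f
8b xor 56 = dd
98 xor ea = 72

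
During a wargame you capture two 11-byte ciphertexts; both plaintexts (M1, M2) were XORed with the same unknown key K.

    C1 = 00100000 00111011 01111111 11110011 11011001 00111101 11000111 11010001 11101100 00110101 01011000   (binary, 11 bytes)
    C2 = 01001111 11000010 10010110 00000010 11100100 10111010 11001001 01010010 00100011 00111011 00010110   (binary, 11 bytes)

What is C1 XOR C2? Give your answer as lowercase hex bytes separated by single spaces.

C1 ⊕ C2 = (M1 ⊕ K) ⊕ (M2 ⊕ K) = M1 ⊕ M2 — the shared key cancels under XOR.
20 ^ 4f = 6f
3b ^ c2 = f9
7f ^ 96 = e9
f3 ^ 02 = f1
d9 ^ e4 = 3d
3d ^ ba = 87
c7 ^ c9 = 0e
d1 ^ 52 = 83
ec ^ 23 = cf
35 ^ 3b = 0e
58 ^ 16 = 4e

6f f9 e9 f1 3d 87 0e 83 cf 0e 4e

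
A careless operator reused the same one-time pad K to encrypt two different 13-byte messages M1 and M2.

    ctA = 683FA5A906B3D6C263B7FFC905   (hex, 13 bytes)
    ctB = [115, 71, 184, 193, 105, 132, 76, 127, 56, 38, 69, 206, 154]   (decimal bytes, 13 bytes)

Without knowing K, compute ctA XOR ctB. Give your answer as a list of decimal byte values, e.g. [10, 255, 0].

[27, 120, 29, 104, 111, 55, 154, 189, 91, 145, 186, 7, 159]

ctA ⊕ ctB = (M1 ⊕ K) ⊕ (M2 ⊕ K) = M1 ⊕ M2 — the shared key cancels under XOR.
68 ⊕ 73 = 1b
3f ⊕ 47 = 78
a5 ⊕ b8 = 1d
a9 ⊕ c1 = 68
06 ⊕ 69 = 6f
b3 ⊕ 84 = 37
d6 ⊕ 4c = 9a
c2 ⊕ 7f = bd
63 ⊕ 38 = 5b
b7 ⊕ 26 = 91
ff ⊕ 45 = ba
c9 ⊕ ce = 07
05 ⊕ 9a = 9f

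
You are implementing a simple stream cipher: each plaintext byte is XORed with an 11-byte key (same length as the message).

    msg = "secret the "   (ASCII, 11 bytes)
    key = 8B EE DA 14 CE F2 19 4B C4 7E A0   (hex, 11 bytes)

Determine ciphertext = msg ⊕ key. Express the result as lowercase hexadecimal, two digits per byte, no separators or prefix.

byte 0: 73 ⊕ 8b = f8
byte 1: 65 ⊕ ee = 8b
byte 2: 63 ⊕ da = b9
byte 3: 72 ⊕ 14 = 66
byte 4: 65 ⊕ ce = ab
byte 5: 74 ⊕ f2 = 86
byte 6: 20 ⊕ 19 = 39
byte 7: 74 ⊕ 4b = 3f
byte 8: 68 ⊕ c4 = ac
byte 9: 65 ⊕ 7e = 1b
byte 10: 20 ⊕ a0 = 80

f88bb966ab86393fac1b80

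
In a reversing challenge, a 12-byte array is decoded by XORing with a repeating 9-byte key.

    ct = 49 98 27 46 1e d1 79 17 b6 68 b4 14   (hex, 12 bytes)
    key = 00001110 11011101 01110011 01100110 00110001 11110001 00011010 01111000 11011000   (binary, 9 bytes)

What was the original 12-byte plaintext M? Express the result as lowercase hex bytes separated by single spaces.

The 9-byte key repeats, so the effective keystream is 0e dd 73 66 31 f1 1a 78 d8 0e dd 73.
byte 0: 49 ⊕ 0e = 47
byte 1: 98 ⊕ dd = 45
byte 2: 27 ⊕ 73 = 54
byte 3: 46 ⊕ 66 = 20
byte 4: 1e ⊕ 31 = 2f
byte 5: d1 ⊕ f1 = 20
byte 6: 79 ⊕ 1a = 63
byte 7: 17 ⊕ 78 = 6f
byte 8: b6 ⊕ d8 = 6e
byte 9: 68 ⊕ 0e = 66
byte 10: b4 ⊕ dd = 69
byte 11: 14 ⊕ 73 = 67

47 45 54 20 2f 20 63 6f 6e 66 69 67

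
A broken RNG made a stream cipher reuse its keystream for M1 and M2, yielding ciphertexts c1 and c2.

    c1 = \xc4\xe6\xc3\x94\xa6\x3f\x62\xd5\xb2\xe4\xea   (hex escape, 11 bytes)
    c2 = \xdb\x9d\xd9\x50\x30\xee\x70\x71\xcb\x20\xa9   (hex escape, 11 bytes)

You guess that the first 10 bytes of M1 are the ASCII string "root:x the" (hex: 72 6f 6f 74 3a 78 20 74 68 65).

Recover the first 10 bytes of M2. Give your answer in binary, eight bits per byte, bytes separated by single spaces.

01101101 00010100 01110101 10110000 10101100 10101001 00110010 11010000 00010001 10100001

First, c1 ⊕ c2 = (M1 ⊕ K) ⊕ (M2 ⊕ K) = M1 ⊕ M2, so the key drops out. Then M2 = (M1 ⊕ M2) ⊕ M1 over the first 10 bytes.
byte 0: (c4 ^ db) ^ 72 = 1f ^ 72 = 6d
byte 1: (e6 ^ 9d) ^ 6f = 7b ^ 6f = 14
byte 2: (c3 ^ d9) ^ 6f = 1a ^ 6f = 75
byte 3: (94 ^ 50) ^ 74 = c4 ^ 74 = b0
byte 4: (a6 ^ 30) ^ 3a = 96 ^ 3a = ac
byte 5: (3f ^ ee) ^ 78 = d1 ^ 78 = a9
byte 6: (62 ^ 70) ^ 20 = 12 ^ 20 = 32
byte 7: (d5 ^ 71) ^ 74 = a4 ^ 74 = d0
byte 8: (b2 ^ cb) ^ 68 = 79 ^ 68 = 11
byte 9: (e4 ^ 20) ^ 65 = c4 ^ 65 = a1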